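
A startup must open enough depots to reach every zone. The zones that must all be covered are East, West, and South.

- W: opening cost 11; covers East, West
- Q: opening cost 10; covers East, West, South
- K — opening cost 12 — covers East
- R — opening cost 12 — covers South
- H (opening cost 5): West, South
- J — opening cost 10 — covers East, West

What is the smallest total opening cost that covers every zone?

10

Q alone covers East, West, South — every zone.
Total opening cost: 10.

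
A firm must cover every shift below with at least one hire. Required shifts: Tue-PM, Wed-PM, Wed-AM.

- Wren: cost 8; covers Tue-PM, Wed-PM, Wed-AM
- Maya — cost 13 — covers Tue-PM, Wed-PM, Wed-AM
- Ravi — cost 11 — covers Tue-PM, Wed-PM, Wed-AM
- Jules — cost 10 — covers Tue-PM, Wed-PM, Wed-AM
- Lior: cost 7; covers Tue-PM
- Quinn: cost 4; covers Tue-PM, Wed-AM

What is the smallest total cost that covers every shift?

8

The greedy cost-per-new-shift heuristic would pick Quinn and Wren for 12, but a cheaper cover exists.
Wren alone covers Tue-PM, Wed-PM, Wed-AM — every shift.
Total cost: 8.
No cover costs less than 8.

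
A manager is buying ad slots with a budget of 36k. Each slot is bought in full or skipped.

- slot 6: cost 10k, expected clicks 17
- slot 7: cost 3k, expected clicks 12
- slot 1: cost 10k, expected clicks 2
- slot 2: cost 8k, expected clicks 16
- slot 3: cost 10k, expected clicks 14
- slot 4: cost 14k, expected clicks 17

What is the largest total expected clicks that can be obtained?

slot 6 + slot 7 + slot 2 + slot 4: cost 10 + 3 + 8 + 14 = 35 ≤ 36, expected clicks 17 + 12 + 16 + 17 = 62.
slot 7 + slot 2 + slot 3 + slot 4: cost 3 + 8 + 10 + 14 = 35 ≤ 36, expected clicks 12 + 16 + 14 + 17 = 59.
slot 6 + slot 7 + slot 2 + slot 3: cost 10 + 3 + 8 + 10 = 31 ≤ 36, expected clicks 17 + 12 + 16 + 14 = 59.
Best is slot 6, slot 7, slot 2, and slot 4 with total expected clicks 62.

62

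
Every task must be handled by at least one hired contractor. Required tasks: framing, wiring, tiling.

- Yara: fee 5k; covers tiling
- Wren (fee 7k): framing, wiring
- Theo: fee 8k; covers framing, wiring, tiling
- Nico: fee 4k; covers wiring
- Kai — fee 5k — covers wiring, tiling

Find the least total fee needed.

8

This is a weighted set-cover instance.
The greedy cost-per-new-task heuristic would pick Kai and Wren for 12, but a cheaper cover exists.
Theo alone covers framing, wiring, tiling — every task.
Total fee: 8.
No cover costs less than 8.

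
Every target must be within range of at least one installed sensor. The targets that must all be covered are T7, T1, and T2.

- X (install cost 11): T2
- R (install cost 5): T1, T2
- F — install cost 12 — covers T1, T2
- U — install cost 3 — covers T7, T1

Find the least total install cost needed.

8

This is a weighted set-cover instance.
Choose R and U: together they cover T7, T1, T2 — every target.
Total install cost: 5 + 3 = 8.
No cover costs less than 8.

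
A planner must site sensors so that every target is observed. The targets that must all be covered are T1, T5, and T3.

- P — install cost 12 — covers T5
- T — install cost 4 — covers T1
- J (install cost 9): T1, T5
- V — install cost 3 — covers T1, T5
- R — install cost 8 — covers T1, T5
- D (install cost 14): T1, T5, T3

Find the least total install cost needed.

The greedy cost-per-new-target heuristic would pick V and D for 17, but a cheaper cover exists.
D alone covers T1, T5, T3 — every target.
Total install cost: 14.
No cover costs less than 14.

14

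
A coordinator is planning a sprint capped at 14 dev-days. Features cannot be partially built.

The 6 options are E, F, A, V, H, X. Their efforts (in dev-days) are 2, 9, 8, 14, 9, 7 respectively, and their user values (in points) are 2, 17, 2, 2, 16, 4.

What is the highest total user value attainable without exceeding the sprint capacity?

E + H: effort 2 + 9 = 11 ≤ 14, user value 2 + 16 = 18.
E + F: effort 2 + 9 = 11 ≤ 14, user value 2 + 17 = 19.
F: effort 9 ≤ 14, user value 17.
Best is E and F with total user value 19.

19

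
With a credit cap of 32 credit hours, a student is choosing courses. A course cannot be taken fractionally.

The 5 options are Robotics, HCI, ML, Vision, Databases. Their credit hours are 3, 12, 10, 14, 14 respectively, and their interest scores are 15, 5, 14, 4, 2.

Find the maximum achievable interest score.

Allowing fractional choices, the relaxed optimum would be about 36.0, but courses are indivisible.
Robotics + ML + Vision: credit hours 3 + 10 + 14 = 27 ≤ 32, interest score 15 + 14 + 4 = 33.
Robotics + ML + Databases: credit hours 3 + 10 + 14 = 27 ≤ 32, interest score 15 + 14 + 2 = 31.
Robotics + HCI + ML: credit hours 3 + 12 + 10 = 25 ≤ 32, interest score 15 + 5 + 14 = 34.
Best is Robotics, HCI, and ML with total interest score 34.

34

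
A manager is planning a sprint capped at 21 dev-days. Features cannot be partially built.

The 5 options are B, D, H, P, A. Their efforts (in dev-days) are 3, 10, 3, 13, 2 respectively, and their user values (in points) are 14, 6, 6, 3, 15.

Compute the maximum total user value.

41

Allowing fractional choices, the relaxed optimum would be about 41.7, but features are indivisible.
B + H + P + A: effort 3 + 3 + 13 + 2 = 21 ≤ 21, user value 14 + 6 + 3 + 15 = 38.
B + D + H + A: effort 3 + 10 + 3 + 2 = 18 ≤ 21, user value 14 + 6 + 6 + 15 = 41.
Best is B, D, H, and A with total user value 41.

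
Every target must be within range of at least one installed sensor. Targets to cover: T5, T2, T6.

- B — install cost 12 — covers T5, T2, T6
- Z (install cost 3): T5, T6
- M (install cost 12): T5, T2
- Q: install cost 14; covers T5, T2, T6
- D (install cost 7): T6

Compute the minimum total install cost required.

12

The greedy cost-per-new-target heuristic would pick Z and B for 15, but a cheaper cover exists.
B alone covers T5, T2, T6 — every target.
Total install cost: 12.
No cover costs less than 12.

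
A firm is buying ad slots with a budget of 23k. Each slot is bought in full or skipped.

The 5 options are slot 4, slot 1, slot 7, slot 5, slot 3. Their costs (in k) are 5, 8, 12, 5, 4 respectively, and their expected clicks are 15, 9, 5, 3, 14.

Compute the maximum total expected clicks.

41

slot 4 + slot 1 + slot 3: cost 5 + 8 + 4 = 17 ≤ 23, expected clicks 15 + 9 + 14 = 38.
slot 4 + slot 1 + slot 5 + slot 3: cost 5 + 8 + 5 + 4 = 22 ≤ 23, expected clicks 15 + 9 + 3 + 14 = 41.
Best is slot 4, slot 1, slot 5, and slot 3 with total expected clicks 41.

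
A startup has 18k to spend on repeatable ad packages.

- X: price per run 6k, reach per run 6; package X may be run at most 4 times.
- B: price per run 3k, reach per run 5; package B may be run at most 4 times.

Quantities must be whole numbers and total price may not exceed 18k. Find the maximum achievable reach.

This is a bounded integer knapsack.
Take 1×X and 4×B: price 18 ≤ 18, reach 1·6 + 4·5 = 26.
B has the best ratio (5/3) and is taken to its limit of 4; remaining capacity is filled optimally with the others.

26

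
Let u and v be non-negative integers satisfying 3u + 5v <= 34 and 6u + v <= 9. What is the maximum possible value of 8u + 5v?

(u,v)=(0,6) is feasible, giving 30.
(u,v)=(0,5) is feasible, giving 25.
No feasible integer point exceeds 30.

30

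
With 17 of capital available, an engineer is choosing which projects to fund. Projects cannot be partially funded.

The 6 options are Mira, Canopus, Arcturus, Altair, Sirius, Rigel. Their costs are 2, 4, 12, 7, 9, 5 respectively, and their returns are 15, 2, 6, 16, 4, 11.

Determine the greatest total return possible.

42

Treat it as a binary knapsack problem.
Allowing fractional choices, the relaxed optimum would be about 43.5, but projects are indivisible.
Mira + Altair + Rigel: cost 2 + 7 + 5 = 14 ≤ 17, return 15 + 16 + 11 = 42.
Mira + Altair: cost 2 + 7 = 9 ≤ 17, return 15 + 16 = 31.
Mira + Canopus + Altair: cost 2 + 4 + 7 = 13 ≤ 17, return 15 + 2 + 16 = 33.
Best is Mira, Altair, and Rigel with total return 42.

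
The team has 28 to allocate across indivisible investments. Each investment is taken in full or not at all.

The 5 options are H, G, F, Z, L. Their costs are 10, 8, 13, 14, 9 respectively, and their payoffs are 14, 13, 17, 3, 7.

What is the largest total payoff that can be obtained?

34

Take H, G, and L: cost 10 + 8 + 9 = 27 ≤ 28, payoff 14 + 13 + 7 = 34.
No other feasible combination does better.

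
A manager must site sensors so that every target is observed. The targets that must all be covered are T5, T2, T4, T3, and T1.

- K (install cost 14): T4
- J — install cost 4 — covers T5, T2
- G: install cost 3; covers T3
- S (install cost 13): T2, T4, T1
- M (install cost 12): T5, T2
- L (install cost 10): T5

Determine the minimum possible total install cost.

This is a weighted set-cover instance.
Choose J, G, and S: together they cover T5, T2, T4, T3, T1 — every target.
Total install cost: 4 + 3 + 13 = 20.

20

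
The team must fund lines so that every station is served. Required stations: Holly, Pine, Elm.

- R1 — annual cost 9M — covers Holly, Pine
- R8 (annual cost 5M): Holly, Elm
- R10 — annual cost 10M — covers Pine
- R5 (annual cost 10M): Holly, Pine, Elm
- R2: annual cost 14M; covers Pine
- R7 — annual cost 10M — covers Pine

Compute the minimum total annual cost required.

R5 alone covers Holly, Pine, Elm — every station.
Total annual cost: 10.

10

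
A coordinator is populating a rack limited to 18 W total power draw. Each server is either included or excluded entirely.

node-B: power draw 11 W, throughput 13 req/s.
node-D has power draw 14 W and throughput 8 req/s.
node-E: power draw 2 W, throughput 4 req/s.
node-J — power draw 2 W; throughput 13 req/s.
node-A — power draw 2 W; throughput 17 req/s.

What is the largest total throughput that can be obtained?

node-B + node-J + node-A: power draw 11 + 2 + 2 = 15 ≤ 18, throughput 13 + 13 + 17 = 43.
node-D + node-J + node-A: power draw 14 + 2 + 2 = 18 ≤ 18, throughput 8 + 13 + 17 = 38.
node-B + node-E + node-J + node-A: power draw 11 + 2 + 2 + 2 = 17 ≤ 18, throughput 13 + 4 + 13 + 17 = 47.
Best is node-B, node-E, node-J, and node-A with total throughput 47.

47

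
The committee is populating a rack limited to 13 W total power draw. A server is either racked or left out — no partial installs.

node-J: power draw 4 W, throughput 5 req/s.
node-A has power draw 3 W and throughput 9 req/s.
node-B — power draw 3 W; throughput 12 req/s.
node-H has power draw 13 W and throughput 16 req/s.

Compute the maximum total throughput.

26

This is an integer program with binary decision variables.
node-A + node-B: power draw 3 + 3 = 6 ≤ 13, throughput 9 + 12 = 21.
node-J + node-A + node-B: power draw 4 + 3 + 3 = 10 ≤ 13, throughput 5 + 9 + 12 = 26.
Best is node-J, node-A, and node-B with total throughput 26.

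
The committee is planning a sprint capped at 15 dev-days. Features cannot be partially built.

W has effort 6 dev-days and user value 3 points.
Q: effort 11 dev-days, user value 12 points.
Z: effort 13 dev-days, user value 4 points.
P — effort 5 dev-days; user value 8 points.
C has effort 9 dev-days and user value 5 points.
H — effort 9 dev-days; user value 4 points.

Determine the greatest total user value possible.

13

Allowing fractional choices, the relaxed optimum would be about 18.9, but features are indivisible.
Q: effort 11 ≤ 15, user value 12.
P + C: effort 5 + 9 = 14 ≤ 15, user value 8 + 5 = 13.
P + H: effort 5 + 9 = 14 ≤ 15, user value 8 + 4 = 12.
Best is P and C with total user value 13.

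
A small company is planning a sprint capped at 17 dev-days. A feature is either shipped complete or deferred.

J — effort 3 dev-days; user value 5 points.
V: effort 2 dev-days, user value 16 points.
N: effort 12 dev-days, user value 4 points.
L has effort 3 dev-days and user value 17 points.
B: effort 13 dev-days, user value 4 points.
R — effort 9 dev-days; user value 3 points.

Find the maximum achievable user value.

Treat it as a binary knapsack problem.
J + V + L + R: effort 3 + 2 + 3 + 9 = 17 ≤ 17, user value 5 + 16 + 17 + 3 = 41.
J + V + L: effort 3 + 2 + 3 = 8 ≤ 17, user value 5 + 16 + 17 = 38.
Best is J, V, L, and R with total user value 41.

41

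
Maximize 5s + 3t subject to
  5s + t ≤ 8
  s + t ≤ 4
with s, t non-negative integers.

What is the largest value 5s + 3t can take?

14

(s,t)=(1,3): 5·1+1·3=8≤8, 1·1+1·3=4≤4, objective 14.
(s,t)=(0,4): 5·0+1·4=4≤8, 1·0+1·4=4≤4, objective 12.
(s,t)=(1,2): 5·1+1·2=7≤8, 1·1+1·2=3≤4, objective 11.
Maximum is 14 at (s,t)=(1,3).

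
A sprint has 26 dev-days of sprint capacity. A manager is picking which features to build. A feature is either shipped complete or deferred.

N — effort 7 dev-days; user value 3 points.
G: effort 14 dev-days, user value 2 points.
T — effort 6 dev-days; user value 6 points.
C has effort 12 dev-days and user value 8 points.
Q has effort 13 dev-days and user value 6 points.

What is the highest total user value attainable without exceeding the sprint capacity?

17

Allowing fractional choices, the relaxed optimum would be about 17.7, but features are indivisible.
N + T + Q: effort 7 + 6 + 13 = 26 ≤ 26, user value 3 + 6 + 6 = 15.
N + T + C: effort 7 + 6 + 12 = 25 ≤ 26, user value 3 + 6 + 8 = 17.
T + C: effort 6 + 12 = 18 ≤ 26, user value 6 + 8 = 14.
Best is N, T, and C with total user value 17.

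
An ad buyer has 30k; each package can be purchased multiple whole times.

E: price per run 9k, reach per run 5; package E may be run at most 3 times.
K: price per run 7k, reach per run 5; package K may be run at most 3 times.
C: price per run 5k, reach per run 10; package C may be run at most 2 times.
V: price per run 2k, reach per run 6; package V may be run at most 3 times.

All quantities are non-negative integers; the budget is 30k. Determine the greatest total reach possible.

48

2×K, 2×C, and 3×V: price 30 ≤ 30, reach 2·5 + 2·10 + 3·6 = 48.
1×K, 2×C, and 3×V: price 23 ≤ 30, reach 1·5 + 2·10 + 3·6 = 43.
Best is 48.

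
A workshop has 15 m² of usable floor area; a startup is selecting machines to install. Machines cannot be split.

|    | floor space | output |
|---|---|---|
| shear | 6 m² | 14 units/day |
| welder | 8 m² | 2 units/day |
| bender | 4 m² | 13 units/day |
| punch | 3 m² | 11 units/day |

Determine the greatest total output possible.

Take shear, bender, and punch: floor space 6 + 4 + 3 = 13 ≤ 15, output 14 + 13 + 11 = 38.
No other feasible combination does better.

38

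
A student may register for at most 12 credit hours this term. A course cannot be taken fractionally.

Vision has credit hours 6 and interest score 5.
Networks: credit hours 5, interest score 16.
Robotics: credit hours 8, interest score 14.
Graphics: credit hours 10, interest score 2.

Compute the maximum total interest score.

Allowing fractional choices, the relaxed optimum would be about 28.2, but courses are indivisible.
Robotics: credit hours 8 ≤ 12, interest score 14.
Networks: credit hours 5 ≤ 12, interest score 16.
Vision + Networks: credit hours 6 + 5 = 11 ≤ 12, interest score 5 + 16 = 21.
Best is Vision and Networks with total interest score 21.

21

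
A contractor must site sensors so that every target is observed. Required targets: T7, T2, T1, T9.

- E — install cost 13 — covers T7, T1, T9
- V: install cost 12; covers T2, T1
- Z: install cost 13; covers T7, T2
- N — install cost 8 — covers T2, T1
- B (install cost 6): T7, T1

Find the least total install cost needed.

The greedy cost-per-new-target heuristic would pick B, N, and E for 27, but a cheaper cover exists.
Choose E and N: together they cover T7, T2, T1, T9 — every target.
Total install cost: 13 + 8 = 21.
No cover costs less than 21.

21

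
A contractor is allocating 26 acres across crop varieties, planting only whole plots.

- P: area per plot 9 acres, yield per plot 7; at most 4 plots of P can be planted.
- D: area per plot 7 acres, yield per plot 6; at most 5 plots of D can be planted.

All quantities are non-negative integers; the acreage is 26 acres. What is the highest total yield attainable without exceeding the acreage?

D has the best ratio (6/7); taking only D gives at most 3×6 = 18 (stopped by the area limit).
Mixing does better — 2×P and 1×D: area 25 ≤ 26, yield 2·7 + 1·6 = 20.

20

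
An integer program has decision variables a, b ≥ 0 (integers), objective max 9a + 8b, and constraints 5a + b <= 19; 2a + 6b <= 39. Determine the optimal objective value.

Relaxing integrality, the LP optimum is 68.96 at (a,b) = (2.68, 5.61), which is not an integer point.
(a,b)=(3,4): 5·3+1·4=19≤19, 2·3+6·4=30≤39, objective 59.
(a,b)=(2,5): 5·2+1·5=15≤19, 2·2+6·5=34≤39, objective 58.
(a,b)=(1,6): 5·1+1·6=11≤19, 2·1+6·6=38≤39, objective 57.
(a,b)=(3,3): 5·3+1·3=18≤19, 2·3+6·3=24≤39, objective 51.
The best lattice point is (3,4), giving 59.

59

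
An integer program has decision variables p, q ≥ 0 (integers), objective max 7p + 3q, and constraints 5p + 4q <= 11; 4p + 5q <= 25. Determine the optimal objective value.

14

(p,q)=(2,0): 5·2+4·0=10≤11, 4·2+5·0=8≤25, objective 14.
(p,q)=(1,1): 5·1+4·1=9≤11, 4·1+5·1=9≤25, objective 10.
No feasible integer point exceeds 14.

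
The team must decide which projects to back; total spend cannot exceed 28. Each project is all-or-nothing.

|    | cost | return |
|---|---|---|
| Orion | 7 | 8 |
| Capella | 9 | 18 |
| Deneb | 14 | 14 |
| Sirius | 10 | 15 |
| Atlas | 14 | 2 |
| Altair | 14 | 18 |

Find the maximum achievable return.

Allowing fractional choices, the relaxed optimum would be about 44.6, but projects are indivisible.
Orion + Capella + Sirius: cost 7 + 9 + 10 = 26 ≤ 28, return 8 + 18 + 15 = 41.
Capella + Altair: cost 9 + 14 = 23 ≤ 28, return 18 + 18 = 36.
Best is Orion, Capella, and Sirius with total return 41.

41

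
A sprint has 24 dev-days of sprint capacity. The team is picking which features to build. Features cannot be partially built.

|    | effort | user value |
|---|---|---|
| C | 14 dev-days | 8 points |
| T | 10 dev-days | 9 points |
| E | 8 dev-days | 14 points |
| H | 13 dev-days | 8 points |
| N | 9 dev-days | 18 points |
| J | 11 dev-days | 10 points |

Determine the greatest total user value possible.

This is an integer program with binary decision variables.
N + J: effort 9 + 11 = 20 ≤ 24, user value 18 + 10 = 28.
E + N: effort 8 + 9 = 17 ≤ 24, user value 14 + 18 = 32.
Best is E and N with total user value 32.

32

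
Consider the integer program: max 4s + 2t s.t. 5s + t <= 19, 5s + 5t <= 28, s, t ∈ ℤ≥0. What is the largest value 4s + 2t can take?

16

Relaxing integrality, the LP optimum is 17.90 at (s,t) = (3.35, 2.25), which is not an integer point.
(s,t)=(3,2): 5·3+1·2=17≤19, 5·3+5·2=25≤28, objective 16.
(s,t)=(3,1): 5·3+1·1=16≤19, 5·3+5·1=20≤28, objective 14.
(s,t)=(2,3): 5·2+1·3=13≤19, 5·2+5·3=25≤28, objective 14.
No feasible integer point exceeds 16.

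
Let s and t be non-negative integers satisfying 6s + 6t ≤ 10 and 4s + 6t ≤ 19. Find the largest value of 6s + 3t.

(s,t)=(1,0): 6·1+6·0=6≤10, 4·1+6·0=4≤19, objective 6.
(s,t)=(0,1): 6·0+6·1=6≤10, 4·0+6·1=6≤19, objective 3.
The best lattice point is (1,0), giving 6.

6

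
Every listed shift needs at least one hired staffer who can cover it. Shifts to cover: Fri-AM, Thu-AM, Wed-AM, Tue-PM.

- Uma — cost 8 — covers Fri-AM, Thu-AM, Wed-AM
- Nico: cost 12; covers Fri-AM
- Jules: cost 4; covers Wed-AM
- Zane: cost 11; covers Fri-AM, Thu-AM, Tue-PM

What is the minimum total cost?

The greedy cost-per-new-shift heuristic would pick Uma and Zane for 19, but a cheaper cover exists.
Choose Jules and Zane: together they cover Fri-AM, Thu-AM, Wed-AM, Tue-PM — every shift.
Total cost: 4 + 11 = 15.
No cover costs less than 15.

15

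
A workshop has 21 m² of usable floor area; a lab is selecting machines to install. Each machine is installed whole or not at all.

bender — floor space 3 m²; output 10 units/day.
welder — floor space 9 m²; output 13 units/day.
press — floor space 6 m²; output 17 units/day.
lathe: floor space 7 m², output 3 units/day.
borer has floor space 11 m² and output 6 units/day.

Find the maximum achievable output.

Allowing fractional choices, the relaxed optimum would be about 41.6, but machines are indivisible.
bender + welder + press: floor space 3 + 9 + 6 = 18 ≤ 21, output 10 + 13 + 17 = 40.
bender + press + borer: floor space 3 + 6 + 11 = 20 ≤ 21, output 10 + 17 + 6 = 33.
Best is bender, welder, and press with total output 40.

40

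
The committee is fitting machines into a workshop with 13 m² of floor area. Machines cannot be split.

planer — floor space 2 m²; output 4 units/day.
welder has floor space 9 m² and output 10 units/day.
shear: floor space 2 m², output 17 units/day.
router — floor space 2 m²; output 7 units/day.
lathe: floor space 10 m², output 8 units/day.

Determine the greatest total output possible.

This is a 0-1 knapsack instance.
Allowing fractional choices, the relaxed optimum would be about 35.8, but machines are indivisible.
planer + welder + shear: floor space 2 + 9 + 2 = 13 ≤ 13, output 4 + 10 + 17 = 31.
welder + shear + router: floor space 9 + 2 + 2 = 13 ≤ 13, output 10 + 17 + 7 = 34.
planer + shear + router: floor space 2 + 2 + 2 = 6 ≤ 13, output 4 + 17 + 7 = 28.
Best is welder, shear, and router with total output 34.

34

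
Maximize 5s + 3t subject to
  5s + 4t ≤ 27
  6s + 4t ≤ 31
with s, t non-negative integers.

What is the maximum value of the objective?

25

Relaxing integrality, the LP optimum is 25.83 at (s,t) = (5.17, 0), which is not an integer point.
(s,t)=(5,0): 5·5+4·0=25≤27, 6·5+4·0=30≤31, objective 25.
(s,t)=(4,1): 5·4+4·1=24≤27, 6·4+4·1=28≤31, objective 23.
Maximum is 25 at (s,t)=(5,0).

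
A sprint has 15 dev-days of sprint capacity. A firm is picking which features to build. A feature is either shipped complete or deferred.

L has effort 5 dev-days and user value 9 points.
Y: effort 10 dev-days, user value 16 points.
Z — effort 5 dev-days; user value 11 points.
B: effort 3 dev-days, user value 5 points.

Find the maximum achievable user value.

27

This is a 0-1 knapsack instance.
L + Z + B: effort 5 + 5 + 3 = 13 ≤ 15, user value 9 + 11 + 5 = 25.
L + Y: effort 5 + 10 = 15 ≤ 15, user value 9 + 16 = 25.
Y + Z: effort 10 + 5 = 15 ≤ 15, user value 16 + 11 = 27.
Best is Y and Z with total user value 27.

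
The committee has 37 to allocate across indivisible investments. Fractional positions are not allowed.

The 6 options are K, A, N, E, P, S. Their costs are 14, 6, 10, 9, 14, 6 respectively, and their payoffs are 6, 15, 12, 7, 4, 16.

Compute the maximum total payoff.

Take A, N, E, and S: cost 6 + 10 + 9 + 6 = 31 ≤ 37, payoff 15 + 12 + 7 + 16 = 50.
No other feasible combination does better.

50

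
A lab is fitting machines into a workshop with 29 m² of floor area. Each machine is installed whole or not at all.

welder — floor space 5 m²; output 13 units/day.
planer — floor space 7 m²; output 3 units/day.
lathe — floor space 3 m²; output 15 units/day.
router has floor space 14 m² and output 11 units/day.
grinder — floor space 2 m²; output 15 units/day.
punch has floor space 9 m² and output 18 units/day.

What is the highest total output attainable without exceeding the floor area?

64

Take welder, planer, lathe, grinder, and punch: floor space 5 + 7 + 3 + 2 + 9 = 26 ≤ 29, output 13 + 3 + 15 + 15 + 18 = 64.
No other feasible combination does better.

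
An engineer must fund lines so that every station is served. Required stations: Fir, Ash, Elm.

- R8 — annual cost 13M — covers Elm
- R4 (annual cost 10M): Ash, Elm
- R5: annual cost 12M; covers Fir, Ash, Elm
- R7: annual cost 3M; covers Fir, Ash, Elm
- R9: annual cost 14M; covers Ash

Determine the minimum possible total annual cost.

R7 alone covers Fir, Ash, Elm — every station.
Total annual cost: 3.
No cover costs less than 3.

3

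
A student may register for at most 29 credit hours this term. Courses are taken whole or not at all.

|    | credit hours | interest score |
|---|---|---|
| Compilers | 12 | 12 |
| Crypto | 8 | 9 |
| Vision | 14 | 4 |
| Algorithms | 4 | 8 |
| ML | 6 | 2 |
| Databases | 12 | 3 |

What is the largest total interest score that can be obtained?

29

Allowing fractional choices, the relaxed optimum would be about 30.7, but courses are indivisible.
Compilers + Crypto + Algorithms: credit hours 12 + 8 + 4 = 24 ≤ 29, interest score 12 + 9 + 8 = 29.
Compilers + Crypto + ML: credit hours 12 + 8 + 6 = 26 ≤ 29, interest score 12 + 9 + 2 = 23.
Best is Compilers, Crypto, and Algorithms with total interest score 29.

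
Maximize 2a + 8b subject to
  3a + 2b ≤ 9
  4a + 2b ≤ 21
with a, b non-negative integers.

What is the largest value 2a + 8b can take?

Relaxing integrality, the LP optimum is 36.00 at (a,b) = (0, 4.5), which is not an integer point.
(a,b)=(0,4): 3·0+2·4=8≤9, 4·0+2·4=8≤21, objective 32.
(a,b)=(1,3): 3·1+2·3=9≤9, 4·1+2·3=10≤21, objective 26.
(a,b)=(0,3): 3·0+2·3=6≤9, 4·0+2·3=6≤21, objective 24.
Maximum is 32 at (a,b)=(0,4).

32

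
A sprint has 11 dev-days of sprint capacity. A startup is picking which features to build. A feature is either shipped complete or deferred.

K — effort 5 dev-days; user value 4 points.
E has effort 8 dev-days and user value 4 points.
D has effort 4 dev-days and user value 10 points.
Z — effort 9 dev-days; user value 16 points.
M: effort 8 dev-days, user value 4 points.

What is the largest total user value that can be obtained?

This is a 0-1 knapsack instance.
Take Z: effort 9 ≤ 11, user value 16.
No other feasible combination does better.

16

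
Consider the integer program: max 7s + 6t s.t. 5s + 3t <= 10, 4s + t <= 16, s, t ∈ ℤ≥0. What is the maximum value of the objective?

(s,t)=(0,3): 5·0+3·3=9≤10, 4·0+1·3=3≤16, objective 18.
(s,t)=(0,2): 5·0+3·2=6≤10, 4·0+1·2=2≤16, objective 12.
Maximum is 18 at (s,t)=(0,3).

18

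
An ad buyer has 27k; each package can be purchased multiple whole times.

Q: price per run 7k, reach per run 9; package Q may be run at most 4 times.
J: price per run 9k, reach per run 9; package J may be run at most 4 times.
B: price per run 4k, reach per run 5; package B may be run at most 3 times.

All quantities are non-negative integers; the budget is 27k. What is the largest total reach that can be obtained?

33

Q has the best ratio (9/7); taking only Q gives at most 3×9 = 27 (stopped by the price limit).
Mixing does better — 2×Q and 3×B: price 26 ≤ 27, reach 2·9 + 3·5 = 33.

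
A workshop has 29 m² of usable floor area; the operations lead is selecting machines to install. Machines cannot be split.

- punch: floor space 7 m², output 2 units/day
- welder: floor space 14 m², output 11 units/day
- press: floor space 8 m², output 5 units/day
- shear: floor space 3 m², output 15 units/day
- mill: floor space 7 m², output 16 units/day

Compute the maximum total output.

42

This is a 0-1 knapsack instance.
welder + shear + mill: floor space 14 + 3 + 7 = 24 ≤ 29, output 11 + 15 + 16 = 42.
punch + press + shear + mill: floor space 7 + 8 + 3 + 7 = 25 ≤ 29, output 2 + 5 + 15 + 16 = 38.
Best is welder, shear, and mill with total output 42.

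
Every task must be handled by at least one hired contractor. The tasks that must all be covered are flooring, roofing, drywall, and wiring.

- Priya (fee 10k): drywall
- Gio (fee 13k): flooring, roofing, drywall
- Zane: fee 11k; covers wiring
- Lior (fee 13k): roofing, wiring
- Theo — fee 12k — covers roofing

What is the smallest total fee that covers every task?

Choose Gio and Zane: together they cover flooring, roofing, drywall, wiring — every task.
Total fee: 13 + 11 = 24.
No cover costs less than 24.

24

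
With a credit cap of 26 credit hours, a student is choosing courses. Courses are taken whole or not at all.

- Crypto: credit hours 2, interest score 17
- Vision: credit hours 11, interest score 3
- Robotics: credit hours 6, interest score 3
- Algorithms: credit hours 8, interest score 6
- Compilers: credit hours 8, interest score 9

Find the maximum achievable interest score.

35

Crypto + Robotics + Compilers: credit hours 2 + 6 + 8 = 16 ≤ 26, interest score 17 + 3 + 9 = 29.
Crypto + Robotics + Algorithms + Compilers: credit hours 2 + 6 + 8 + 8 = 24 ≤ 26, interest score 17 + 3 + 6 + 9 = 35.
Crypto + Algorithms + Compilers: credit hours 2 + 8 + 8 = 18 ≤ 26, interest score 17 + 6 + 9 = 32.
Best is Crypto, Robotics, Algorithms, and Compilers with total interest score 35.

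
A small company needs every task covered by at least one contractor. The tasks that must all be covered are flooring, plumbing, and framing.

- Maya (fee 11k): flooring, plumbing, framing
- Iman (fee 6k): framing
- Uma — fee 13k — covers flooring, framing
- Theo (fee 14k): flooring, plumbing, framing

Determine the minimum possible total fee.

Maya alone covers flooring, plumbing, framing — every task.
Total fee: 11.
No cover costs less than 11.

11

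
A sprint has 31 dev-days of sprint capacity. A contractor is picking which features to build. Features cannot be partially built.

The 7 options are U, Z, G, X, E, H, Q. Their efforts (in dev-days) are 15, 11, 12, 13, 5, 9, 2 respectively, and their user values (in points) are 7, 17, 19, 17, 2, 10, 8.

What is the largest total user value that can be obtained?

46

This is an integer program with binary decision variables.
Z + G + E + Q: effort 11 + 12 + 5 + 2 = 30 ≤ 31, user value 17 + 19 + 2 + 8 = 46.
Z + G + Q: effort 11 + 12 + 2 = 25 ≤ 31, user value 17 + 19 + 8 = 44.
Best is Z, G, E, and Q with total user value 46.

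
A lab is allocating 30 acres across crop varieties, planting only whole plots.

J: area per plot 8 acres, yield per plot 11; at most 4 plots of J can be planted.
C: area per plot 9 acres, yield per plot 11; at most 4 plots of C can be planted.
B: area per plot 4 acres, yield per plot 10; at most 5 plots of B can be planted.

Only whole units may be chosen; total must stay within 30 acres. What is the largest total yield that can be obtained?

Take 1×C and 5×B: area 29 ≤ 30, yield 1·11 + 5·10 = 61.
B has the best ratio (10/4) and is taken to its limit of 5; remaining capacity is filled optimally with the others.

61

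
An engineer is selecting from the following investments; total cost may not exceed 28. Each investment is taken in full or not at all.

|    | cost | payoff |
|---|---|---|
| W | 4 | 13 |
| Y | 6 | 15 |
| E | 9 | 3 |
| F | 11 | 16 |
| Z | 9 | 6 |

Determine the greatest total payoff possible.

This is an integer program with binary decision variables.
Allowing fractional choices, the relaxed optimum would be about 48.7, but investments are indivisible.
Y + F + Z: cost 6 + 11 + 9 = 26 ≤ 28, payoff 15 + 16 + 6 = 37.
W + Y + F: cost 4 + 6 + 11 = 21 ≤ 28, payoff 13 + 15 + 16 = 44.
Best is W, Y, and F with total payoff 44.

44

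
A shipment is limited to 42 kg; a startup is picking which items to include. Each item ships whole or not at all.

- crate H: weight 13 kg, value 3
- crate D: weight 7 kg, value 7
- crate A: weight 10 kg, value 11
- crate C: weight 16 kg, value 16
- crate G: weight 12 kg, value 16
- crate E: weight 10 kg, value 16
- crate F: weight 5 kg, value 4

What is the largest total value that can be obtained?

crate C + crate G + crate E: weight 16 + 12 + 10 = 38 ≤ 42, value 16 + 16 + 16 = 48.
crate D + crate A + crate G + crate E: weight 7 + 10 + 12 + 10 = 39 ≤ 42, value 7 + 11 + 16 + 16 = 50.
Best is crate D, crate A, crate G, and crate E with total value 50.

50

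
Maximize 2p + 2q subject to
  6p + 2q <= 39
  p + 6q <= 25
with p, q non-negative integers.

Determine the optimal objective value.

Relaxing integrality, the LP optimum is 17.35 at (p,q) = (5.41, 3.26), which is not an integer point.
(p,q)=(5,3): 6·5+2·3=36≤39, 1·5+6·3=23≤25, objective 16.
(p,q)=(5,2): 6·5+2·2=34≤39, 1·5+6·2=17≤25, objective 14.
(p,q)=(4,3): 6·4+2·3=30≤39, 1·4+6·3=22≤25, objective 14.
The best lattice point is (5,3), giving 16.

16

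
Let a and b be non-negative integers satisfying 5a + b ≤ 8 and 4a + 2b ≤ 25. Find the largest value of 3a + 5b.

40

(a,b)=(0,8): 5·0+1·8=8≤8, 4·0+2·8=16≤25, objective 40.
(a,b)=(0,7): 5·0+1·7=7≤8, 4·0+2·7=14≤25, objective 35.
No feasible integer point exceeds 40.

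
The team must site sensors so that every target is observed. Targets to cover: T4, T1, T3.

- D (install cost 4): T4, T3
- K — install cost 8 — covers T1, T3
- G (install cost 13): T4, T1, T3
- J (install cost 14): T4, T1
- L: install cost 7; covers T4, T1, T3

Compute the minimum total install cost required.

7

The greedy cost-per-new-target heuristic would pick D and L for 11, but a cheaper cover exists.
L alone covers T4, T1, T3 — every target.
Total install cost: 7.
No cover costs less than 7.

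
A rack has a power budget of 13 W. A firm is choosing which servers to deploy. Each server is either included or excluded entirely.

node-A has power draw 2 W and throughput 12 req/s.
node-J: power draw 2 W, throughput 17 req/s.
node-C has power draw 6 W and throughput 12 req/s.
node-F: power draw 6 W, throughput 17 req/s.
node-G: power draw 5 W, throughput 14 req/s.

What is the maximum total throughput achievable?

48

Take node-J, node-F, and node-G: power draw 2 + 6 + 5 = 13 ≤ 13, throughput 17 + 17 + 14 = 48.
No other feasible combination does better.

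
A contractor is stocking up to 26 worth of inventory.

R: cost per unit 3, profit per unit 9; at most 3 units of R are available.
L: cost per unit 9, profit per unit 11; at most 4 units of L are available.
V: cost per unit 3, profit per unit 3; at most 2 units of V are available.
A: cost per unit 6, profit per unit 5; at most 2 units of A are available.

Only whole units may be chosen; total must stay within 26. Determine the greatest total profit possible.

44

Take 3×R, 1×L, and 2×V: cost 24 ≤ 26, profit 3·9 + 1·11 + 2·3 = 44.
R has the best ratio (9/3) and is taken to its limit of 3; remaining capacity is filled optimally with the others.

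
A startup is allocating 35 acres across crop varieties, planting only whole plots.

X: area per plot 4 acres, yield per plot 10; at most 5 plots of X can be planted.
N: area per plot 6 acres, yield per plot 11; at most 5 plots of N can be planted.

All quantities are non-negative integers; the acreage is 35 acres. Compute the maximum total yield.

73

X has the best ratio (10/4); taking only X gives at most 5×10 = 50 (stopped by the supply cap of 5).
Mixing does better — 4×X and 3×N: area 34 ≤ 35, yield 4·10 + 3·11 = 73.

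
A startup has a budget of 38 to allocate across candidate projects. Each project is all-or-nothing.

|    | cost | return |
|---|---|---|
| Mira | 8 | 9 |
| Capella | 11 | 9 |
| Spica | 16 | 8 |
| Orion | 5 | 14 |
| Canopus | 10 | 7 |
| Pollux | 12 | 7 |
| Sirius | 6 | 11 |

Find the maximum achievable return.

This is a 0-1 knapsack instance.
Take Mira, Capella, Orion, and Sirius: cost 8 + 11 + 5 + 6 = 30 ≤ 38, return 9 + 9 + 14 + 11 = 43.
No other feasible combination does better.

43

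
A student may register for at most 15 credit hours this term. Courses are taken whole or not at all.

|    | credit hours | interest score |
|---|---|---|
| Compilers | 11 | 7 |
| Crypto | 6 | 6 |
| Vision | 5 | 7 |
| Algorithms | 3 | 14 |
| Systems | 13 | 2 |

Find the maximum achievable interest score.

27

Crypto + Vision + Algorithms: credit hours 6 + 5 + 3 = 14 ≤ 15, interest score 6 + 7 + 14 = 27.
Vision + Algorithms: credit hours 5 + 3 = 8 ≤ 15, interest score 7 + 14 = 21.
Best is Crypto, Vision, and Algorithms with total interest score 27.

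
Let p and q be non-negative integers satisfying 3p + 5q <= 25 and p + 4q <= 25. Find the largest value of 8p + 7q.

64

The continuous relaxation peaks at (8.33, 0) with value 66.67; rounding to a feasible lattice point costs some objective.
(p,q)=(8,0): 3·8+5·0=24≤25, 1·8+4·0=8≤25, objective 64.
(p,q)=(7,0): 3·7+5·0=21≤25, 1·7+4·0=7≤25, objective 56.
The best lattice point is (8,0), giving 64.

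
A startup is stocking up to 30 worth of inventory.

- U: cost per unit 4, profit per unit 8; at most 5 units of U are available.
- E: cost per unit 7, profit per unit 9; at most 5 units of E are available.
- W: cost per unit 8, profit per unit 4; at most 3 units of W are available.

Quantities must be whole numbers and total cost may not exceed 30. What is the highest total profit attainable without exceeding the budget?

50

5×U and 1×E: cost 27 ≤ 30, profit 5·8 + 1·9 = 49.
4×U and 2×E: cost 30 ≤ 30, profit 4·8 + 2·9 = 50.
Best is 50.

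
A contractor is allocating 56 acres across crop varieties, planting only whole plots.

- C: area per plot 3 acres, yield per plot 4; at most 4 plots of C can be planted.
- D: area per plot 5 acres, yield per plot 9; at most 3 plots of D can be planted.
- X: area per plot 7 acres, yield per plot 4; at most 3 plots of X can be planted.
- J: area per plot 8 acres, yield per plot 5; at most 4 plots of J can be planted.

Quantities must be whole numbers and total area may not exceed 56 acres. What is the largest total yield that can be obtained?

This is a bounded integer knapsack.
D has the best ratio (9/5); taking only D gives at most 3×9 = 27 (stopped by the supply cap of 3).
Mixing does better — 4×C, 3×D, 3×X, and 1×J: area 56 ≤ 56, yield 4·4 + 3·9 + 3·4 + 1·5 = 60.

60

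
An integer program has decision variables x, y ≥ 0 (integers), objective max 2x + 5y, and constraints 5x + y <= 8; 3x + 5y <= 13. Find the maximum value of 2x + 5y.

12

(x,y)=(1,2): 5·1+1·2=7≤8, 3·1+5·2=13≤13, objective 12.
(x,y)=(0,2): 5·0+1·2=2≤8, 3·0+5·2=10≤13, objective 10.
(x,y)=(1,1): 5·1+1·1=6≤8, 3·1+5·1=8≤13, objective 7.
(x,y)=(0,1): 5·0+1·1=1≤8, 3·0+5·1=5≤13, objective 5.
The best lattice point is (1,2), giving 12.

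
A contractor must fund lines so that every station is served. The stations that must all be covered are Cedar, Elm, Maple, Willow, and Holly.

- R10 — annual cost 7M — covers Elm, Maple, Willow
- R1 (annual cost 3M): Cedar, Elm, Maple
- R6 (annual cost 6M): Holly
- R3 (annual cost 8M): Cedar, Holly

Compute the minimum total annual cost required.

The greedy cost-per-new-station heuristic would pick R1, R6, and R10 for 16, but a cheaper cover exists.
Choose R10 and R3: together they cover Cedar, Elm, Maple, Willow, Holly — every station.
Total annual cost: 7 + 8 = 15.
No cover costs less than 15.

15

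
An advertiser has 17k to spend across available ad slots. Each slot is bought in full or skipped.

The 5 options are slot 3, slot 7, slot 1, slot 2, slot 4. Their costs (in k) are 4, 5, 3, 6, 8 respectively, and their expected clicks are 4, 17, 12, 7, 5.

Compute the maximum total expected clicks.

36

Allowing fractional choices, the relaxed optimum would be about 39.0, but ad slots are indivisible.
slot 7 + slot 1 + slot 2: cost 5 + 3 + 6 = 14 ≤ 17, expected clicks 17 + 12 + 7 = 36.
slot 7 + slot 1 + slot 4: cost 5 + 3 + 8 = 16 ≤ 17, expected clicks 17 + 12 + 5 = 34.
slot 3 + slot 7 + slot 1: cost 4 + 5 + 3 = 12 ≤ 17, expected clicks 4 + 17 + 12 = 33.
Best is slot 7, slot 1, and slot 2 with total expected clicks 36.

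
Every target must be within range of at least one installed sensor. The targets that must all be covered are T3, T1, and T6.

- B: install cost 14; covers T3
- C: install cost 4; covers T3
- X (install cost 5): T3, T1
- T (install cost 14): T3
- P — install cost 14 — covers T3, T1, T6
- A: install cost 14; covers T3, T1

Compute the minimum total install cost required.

The greedy cost-per-new-target heuristic would pick X and P for 19, but a cheaper cover exists.
P alone covers T3, T1, T6 — every target.
Total install cost: 14.
No cover costs less than 14.

14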